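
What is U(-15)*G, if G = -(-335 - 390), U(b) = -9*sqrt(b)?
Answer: -6525*I*sqrt(15) ≈ -25271.0*I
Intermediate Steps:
G = 725 (G = -1*(-725) = 725)
U(-15)*G = -9*I*sqrt(15)*725 = -6525*I*sqrt(15)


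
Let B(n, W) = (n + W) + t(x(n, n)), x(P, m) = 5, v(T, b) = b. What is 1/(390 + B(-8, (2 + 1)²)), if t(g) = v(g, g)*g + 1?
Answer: 1/417 ≈ 0.0023981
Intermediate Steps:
t(g) = 1 + g² (t(g) = g*g + 1 = g² + 1 = 1 + g²)
B(n, W) = 26 + W + n (B(n, W) = (n + W) + (1 + 5²) = (W + n) + (1 + 25) = (W + n) + 26 = 26 + W + n)
1/(390 + B(-8, (2 + 1)²)) = 1/(390 + (26 + (2 + 1)² - 8)) = 1/(390 + (26 + 3² - 8)) = 1/(390 + (26 + 9 - 8)) = 1/(390 + 27) = 1/417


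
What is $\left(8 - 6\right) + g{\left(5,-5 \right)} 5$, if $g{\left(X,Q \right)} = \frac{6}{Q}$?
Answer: $-4$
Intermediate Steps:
$\left(8 - 6\right) + g{\left(5,-5 \right)} 5 = \left(8 - 6\right) + \frac{6}{-5} \cdot 5 = 2 + 6 \left(- \frac{1}{5}\right) 5 = 2 - 6 = -4$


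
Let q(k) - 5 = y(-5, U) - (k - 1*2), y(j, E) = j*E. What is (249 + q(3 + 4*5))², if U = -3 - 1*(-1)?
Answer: 59049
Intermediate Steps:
U = -2 (U = -3 + 1 = -2)
y(j, E) = E*j
q(k) = 17 - k (q(k) = 5 + (-2*(-5) - (k - 1*2)) = 5 + (10 - (k - 2)) = 5 + (10 - (-2 + k)) = 5 + (10 + (2 - k)) = 5 + (12 - k) = 17 - k)
(249 + q(3 + 4*5))² = (249 + (17 - (3 + 4*5)))² = (249 + (17 - (3 + 20)))² = (249 + (17 - 1*23))² = (249 + (17 - 23))² = (249 - 6)² = 243² = 59049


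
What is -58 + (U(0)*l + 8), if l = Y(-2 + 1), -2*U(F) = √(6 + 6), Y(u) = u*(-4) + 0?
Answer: -50 - 4*√3 ≈ -56.928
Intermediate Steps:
Y(u) = -4*u (Y(u) = -4*u + 0 = -4*u)
U(F) = -√3 (U(F) = -√(6 + 6)/2 = -√3)
l = 4 (l = -4*(-2 + 1) = -4*(-1) = 4)
-58 + (U(0)*l + 8) = -58 + (-√3*4 + 8) = -58 + (-4*√3 + 8) = -58 + (8 - 4*√3) = -50 - 4*√3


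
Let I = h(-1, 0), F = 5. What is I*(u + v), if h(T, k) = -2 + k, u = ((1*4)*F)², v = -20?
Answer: -760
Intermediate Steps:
u = 400 (u = ((1*4)*5)² = (4*5)² = 20² = 400)
I = -2 (I = -2 + 0 = -2)
I*(u + v) = -2*(400 - 20) = -2*380 = -760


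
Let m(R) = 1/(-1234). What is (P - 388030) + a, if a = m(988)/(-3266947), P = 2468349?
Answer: 8386624224458763/4031412598 ≈ 2.0803e+6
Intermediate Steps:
m(R) = -1/1234
a = 1/4031412598 (a = -1/1234/(-3266947) = -1/1234*(-1/3266947) = 1/4031412598 ≈ 2.4805e-10)
(P - 388030) + a = (2468349 - 388030) + 1/4031412598 = 2080319 + 1/4031412598 = 8386624224458763/4031412598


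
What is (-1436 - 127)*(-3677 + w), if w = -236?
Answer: 6116019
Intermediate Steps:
(-1436 - 127)*(-3677 + w) = (-1436 - 127)*(-3677 - 236) = -1563*(-3913) = 6116019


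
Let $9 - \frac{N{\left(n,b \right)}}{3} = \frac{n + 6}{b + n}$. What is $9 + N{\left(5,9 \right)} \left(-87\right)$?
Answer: $- \frac{29889}{14} \approx -2134.9$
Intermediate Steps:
$N{\left(n,b \right)} = 27 - \frac{3 \left(6 + n\right)}{b + n}$ ($N{\left(n,b \right)} = 27 - 3 \frac{n + 6}{b + n} = 27 - 3 \frac{6 + n}{b + n} = 27 - \frac{3 \left(6 + n\right)}{b + n}$)
$9 + N{\left(5,9 \right)} \left(-87\right) = 9 + \frac{3 \left(-6 + 8 \cdot 5 + 9 \cdot 9\right)}{9 + 5} \left(-87\right) = 9 + \frac{3 \left(-6 + 40 + 81\right)}{14} \left(-87\right) = 9 + 3 \cdot \frac{1}{14} \cdot 115 \left(-87\right) = 9 + \frac{345}{14} \left(-87\right) = 9 - \frac{30015}{14} = - \frac{29889}{14}$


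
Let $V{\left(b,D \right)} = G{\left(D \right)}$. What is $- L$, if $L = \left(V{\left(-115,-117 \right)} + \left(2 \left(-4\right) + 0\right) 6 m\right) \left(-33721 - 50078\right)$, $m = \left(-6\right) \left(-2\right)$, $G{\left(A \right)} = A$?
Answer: $-58072707$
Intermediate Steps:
$V{\left(b,D \right)} = D$
$m = 12$
$L = 58072707$ ($L = \left(-117 + \left(2 \left(-4\right) + 0\right) 6 \cdot 12\right) \left(-33721 - 50078\right) = \left(-117 + \left(-8 + 0\right) 6 \cdot 12\right) \left(-83799\right) = \left(-117 + \left(-8\right) 6 \cdot 12\right) \left(-83799\right) = \left(-117 - 576\right) \left(-83799\right) = \left(-693\right) \left(-83799\right) = 58072707$)
$- L = \left(-1\right) 58072707 = -58072707$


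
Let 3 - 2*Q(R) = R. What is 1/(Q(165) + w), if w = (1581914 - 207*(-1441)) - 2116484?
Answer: -1/236364 ≈ -4.2308e-6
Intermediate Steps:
w = -236283 (w = (1581914 + 298287) - 2116484 = 1880201 - 2116484 = -236283)
Q(R) = 3/2 - R/2
1/(Q(165) + w) = 1/((3/2 - ½*165) - 236283) = 1/((3/2 - 165/2) - 236283) = 1/(-81 - 236283) = 1/(-236364) = -1/236364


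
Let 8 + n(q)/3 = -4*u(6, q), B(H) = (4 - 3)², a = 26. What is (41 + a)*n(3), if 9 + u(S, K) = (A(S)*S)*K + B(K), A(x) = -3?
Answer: 48240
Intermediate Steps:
B(H) = 1 (B(H) = 1² = 1)
u(S, K) = -8 - 3*K*S (u(S, K) = -9 + ((-3*S)*K + 1) = -9 + (-3*K*S + 1) = -9 + (1 - 3*K*S) = -8 - 3*K*S)
n(q) = 72 + 216*q (n(q) = -24 + 3*(-4*(-8 - 3*q*6)) = -24 + 3*(-4*(-8 - 18*q)) = -24 + 3*(32 + 72*q) = -24 + (96 + 216*q) = 72 + 216*q)
(41 + a)*n(3) = (41 + 26)*(72 + 216*3) = 67*(72 + 648) = 67*720 = 48240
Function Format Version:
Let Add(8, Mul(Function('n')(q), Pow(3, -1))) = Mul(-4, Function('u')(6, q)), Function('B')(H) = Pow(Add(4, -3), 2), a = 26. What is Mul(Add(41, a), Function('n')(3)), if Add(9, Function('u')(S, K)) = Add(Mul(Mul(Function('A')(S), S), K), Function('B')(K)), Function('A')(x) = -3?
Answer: 48240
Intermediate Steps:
Function('B')(H) = 1 (Function('B')(H) = Pow(1, 2) = 1)
Function('u')(S, K) = Add(-8, Mul(-3, K, S)) (Function('u')(S, K) = Add(-9, Add(Mul(Mul(-3, S), K), 1)) = Add(-9, Add(Mul(-3, K, S), 1)) = Add(-9, Add(1, Mul(-3, K, S))) = Add(-8, Mul(-3, K, S)))
Function('n')(q) = Add(72, Mul(216, q)) (Function('n')(q) = Add(-24, Mul(3, Mul(-4, Add(-8, Mul(-3, q, 6))))) = Add(-24, Mul(3, Mul(-4, Add(-8, Mul(-18, q))))) = Add(-24, Mul(3, Add(32, Mul(72, q)))) = Add(-24, Add(96, Mul(216, q))) = Add(72, Mul(216, q)))
Mul(Add(41, a), Function('n')(3)) = Mul(Add(41, 26), Add(72, Mul(216, 3))) = Mul(67, Add(72, 648)) = Mul(67, 720) = 48240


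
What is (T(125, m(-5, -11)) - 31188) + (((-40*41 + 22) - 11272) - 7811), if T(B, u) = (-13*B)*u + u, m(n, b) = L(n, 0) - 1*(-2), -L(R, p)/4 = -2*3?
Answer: -94113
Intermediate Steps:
L(R, p) = 24 (L(R, p) = -(-8)*3 = -4*(-6) = 24)
m(n, b) = 26 (m(n, b) = 24 - 1*(-2) = 24 + 2 = 26)
T(B, u) = u - 13*B*u (T(B, u) = -13*B*u + u = u - 13*B*u)
(T(125, m(-5, -11)) - 31188) + (((-40*41 + 22) - 11272) - 7811) = (26*(1 - 13*125) - 31188) + (((-40*41 + 22) - 11272) - 7811) = (26*(1 - 1625) - 31188) + (((-1640 + 22) - 11272) - 7811) = (26*(-1624) - 31188) + ((-1618 - 11272) - 7811) = (-42224 - 31188) + (-12890 - 7811) = -73412 - 20701 = -94113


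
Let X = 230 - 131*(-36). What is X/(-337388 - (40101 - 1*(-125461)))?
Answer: -2473/251475 ≈ -0.0098340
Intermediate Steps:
X = 4946 (X = 230 + 4716 = 4946)
X/(-337388 - (40101 - 1*(-125461))) = 4946/(-337388 - (40101 - 1*(-125461))) = 4946/(-337388 - (40101 + 125461)) = 4946/(-337388 - 1*165562) = 4946/(-337388 - 165562) = 4946/(-502950) = 4946*(-1/502950) = -2473/251475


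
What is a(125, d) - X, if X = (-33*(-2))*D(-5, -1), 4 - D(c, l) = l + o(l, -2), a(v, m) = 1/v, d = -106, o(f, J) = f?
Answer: -49499/125 ≈ -395.99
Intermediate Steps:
D(c, l) = 4 - 2*l (D(c, l) = 4 - (l + l) = 4 - 2*l)
X = 396 (X = (-33*(-2))*(4 - 2*(-1)) = 66*(4 + 2) = 66*6 = 396)
a(125, d) - X = 1/125 - 1*396 = 1/125 - 396 = -49499/125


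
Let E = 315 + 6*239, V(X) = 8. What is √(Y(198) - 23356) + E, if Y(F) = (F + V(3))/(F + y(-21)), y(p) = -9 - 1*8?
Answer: 1749 + 7*I*√15614870/181 ≈ 1749.0 + 152.82*I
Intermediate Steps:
y(p) = -17 (y(p) = -9 - 8 = -17)
Y(F) = (8 + F)/(-17 + F) (Y(F) = (F + 8)/(F - 17) = (8 + F)/(-17 + F))
E = 1749 (E = 315 + 1434 = 1749)
√(Y(198) - 23356) + E = √((8 + 198)/(-17 + 198) - 23356) + 1749 = √(206/181 - 23356) + 1749 = √(-4227230/181) + 1749 = 7*I*√15614870/181 + 1749 = 1749 + 7*I*√15614870/181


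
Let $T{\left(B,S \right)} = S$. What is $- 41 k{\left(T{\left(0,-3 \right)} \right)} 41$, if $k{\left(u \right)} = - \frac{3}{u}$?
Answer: $-1681$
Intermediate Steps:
$- 41 k{\left(T{\left(0,-3 \right)} \right)} 41 = - 41 \left(- \frac{3}{-3}\right) 41 = - 41 \left(\left(-3\right) \left(- \frac{1}{3}\right)\right) 41 = \left(-41\right) 1 \cdot 41 = \left(-41\right) 41 = -1681$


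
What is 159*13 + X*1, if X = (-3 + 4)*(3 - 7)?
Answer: 2063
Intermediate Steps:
X = -4 (X = 1*(-4) = -4)
159*13 + X*1 = 159*13 - 4*1 = 2067 - 4 = 2063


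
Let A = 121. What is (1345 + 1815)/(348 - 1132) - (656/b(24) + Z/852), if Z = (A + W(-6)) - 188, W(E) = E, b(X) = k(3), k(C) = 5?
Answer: -28210153/208740 ≈ -135.15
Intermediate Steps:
b(X) = 5
Z = -73 (Z = (121 - 6) - 188 = 115 - 188 = -73)
(1345 + 1815)/(348 - 1132) - (656/b(24) + Z/852) = (1345 + 1815)/(348 - 1132) - (656/5 - 73/852) = 3160/(-784) - (656*(⅕) - 73*1/852) = 3160*(-1/784) - (656/5 - 73/852) = -395/98 - 1*558547/4260 = -395/98 - 558547/4260 = -28210153/208740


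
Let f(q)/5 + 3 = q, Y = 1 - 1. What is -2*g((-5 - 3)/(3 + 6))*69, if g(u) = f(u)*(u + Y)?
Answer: -64400/27 ≈ -2385.2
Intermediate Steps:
Y = 0
f(q) = -15 + 5*q
g(u) = u*(-15 + 5*u) (g(u) = (-15 + 5*u)*(u + 0) = (-15 + 5*u)*u = u*(-15 + 5*u))
-2*g((-5 - 3)/(3 + 6))*69 = -10*(-5 - 3)/(3 + 6)*(-3 + (-5 - 3)/(3 + 6))*69 = -10*(-8/9)*(-3 - 8/9)*69 = -10*(-8*1/9)*(-3 - 8*1/9)*69 = -10*(-8)*(-3 - 8/9)/9*69 = -10*(-8)*(-35)/(9*9)*69 = -2*1400/81*69 = -2800/81*69 = -64400/27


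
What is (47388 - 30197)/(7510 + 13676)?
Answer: 17191/21186 ≈ 0.81143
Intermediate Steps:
(47388 - 30197)/(7510 + 13676) = 17191/21186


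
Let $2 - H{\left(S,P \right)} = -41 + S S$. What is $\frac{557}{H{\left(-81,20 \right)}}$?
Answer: $- \frac{557}{6518} \approx -0.085456$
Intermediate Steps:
$H{\left(S,P \right)} = 43 - S^{2}$ ($H{\left(S,P \right)} = 2 - \left(-41 + S S\right) = 2 - \left(-41 + S^{2}\right) = 43 - S^{2}$)
$\frac{557}{H{\left(-81,20 \right)}} = \frac{557}{43 - \left(-81\right)^{2}} = \frac{557}{43 - 6561} = \frac{557}{-6518} = 557 \left(- \frac{1}{6518}\right) = - \frac{557}{6518}$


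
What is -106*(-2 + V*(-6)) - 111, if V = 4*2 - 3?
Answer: 3281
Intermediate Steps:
V = 5 (V = 8 - 3 = 5)
-106*(-2 + V*(-6)) - 111 = -106*(-2 + 5*(-6)) - 111 = -106*(-2 - 30) - 111 = -106*(-32) - 111 = 3392 - 111 = 3281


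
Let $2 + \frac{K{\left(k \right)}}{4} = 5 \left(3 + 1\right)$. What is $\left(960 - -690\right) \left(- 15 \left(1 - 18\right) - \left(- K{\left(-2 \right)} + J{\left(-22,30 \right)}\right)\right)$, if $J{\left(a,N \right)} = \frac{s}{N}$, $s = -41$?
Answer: $541805$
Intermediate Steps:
$J{\left(a,N \right)} = - \frac{41}{N}$
$K{\left(k \right)} = 72$ ($K{\left(k \right)} = -8 + 4 \cdot 5 \left(3 + 1\right) = -8 + 4 \cdot 5 \cdot 4 = -8 + 4 \cdot 20 = -8 + 80 = 72$)
$\left(960 - -690\right) \left(- 15 \left(1 - 18\right) - \left(- K{\left(-2 \right)} + J{\left(-22,30 \right)}\right)\right) = \left(960 - -690\right) \left(- 15 \left(1 - 18\right) + \left(72 - - \frac{41}{30}\right)\right) = \left(960 + \left(-1530 + 2220\right)\right) \left(\left(-15\right) \left(-17\right) + \left(72 - \left(-41\right) \frac{1}{30}\right)\right) = \left(960 + 690\right) \left(255 + \left(72 - - \frac{41}{30}\right)\right) = 1650 \left(255 + \left(72 + \frac{41}{30}\right)\right) = 1650 \left(255 + \frac{2201}{30}\right) = 1650 \cdot \frac{9851}{30} = 541805$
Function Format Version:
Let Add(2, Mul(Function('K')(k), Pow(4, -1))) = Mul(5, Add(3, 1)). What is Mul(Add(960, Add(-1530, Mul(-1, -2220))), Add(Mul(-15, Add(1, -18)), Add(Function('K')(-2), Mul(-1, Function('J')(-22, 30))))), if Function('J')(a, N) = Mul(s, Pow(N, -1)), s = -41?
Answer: 541805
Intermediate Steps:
Function('J')(a, N) = Mul(-41, Pow(N, -1))
Function('K')(k) = 72 (Function('K')(k) = Add(-8, Mul(4, Mul(5, Add(3, 1)))) = Add(-8, Mul(4, Mul(5, 4))) = Add(-8, Mul(4, 20)) = Add(-8, 80) = 72)
Mul(Add(960, Add(-1530, Mul(-1, -2220))), Add(Mul(-15, Add(1, -18)), Add(Function('K')(-2), Mul(-1, Function('J')(-22, 30))))) = Mul(Add(960, Add(-1530, Mul(-1, -2220))), Add(Mul(-15, Add(1, -18)), Add(72, Mul(-1, Mul(-41, Pow(30, -1)))))) = Mul(Add(960, Add(-1530, 2220)), Add(Mul(-15, -17), Add(72, Mul(-1, Mul(-41, Rational(1, 30)))))) = Mul(Add(960, 690), Add(255, Add(72, Mul(-1, Rational(-41, 30))))) = Mul(1650, Add(255, Add(72, Rational(41, 30)))) = Mul(1650, Add(255, Rational(2201, 30))) = Mul(1650, Rational(9851, 30)) = 541805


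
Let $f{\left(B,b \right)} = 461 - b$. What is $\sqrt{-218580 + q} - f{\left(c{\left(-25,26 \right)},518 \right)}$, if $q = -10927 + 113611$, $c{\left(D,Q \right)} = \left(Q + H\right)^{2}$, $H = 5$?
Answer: $57 + 2 i \sqrt{28974} \approx 57.0 + 340.44 i$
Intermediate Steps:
$c{\left(D,Q \right)} = \left(5 + Q\right)^{2}$ ($c{\left(D,Q \right)} = \left(Q + 5\right)^{2} = \left(5 + Q\right)^{2}$)
$q = 102684$
$\sqrt{-218580 + q} - f{\left(c{\left(-25,26 \right)},518 \right)} = \sqrt{-218580 + 102684} - \left(461 - 518\right) = \sqrt{-115896} - \left(461 - 518\right) = 2 i \sqrt{28974} - -57 = 2 i \sqrt{28974} + 57 = 57 + 2 i \sqrt{28974}$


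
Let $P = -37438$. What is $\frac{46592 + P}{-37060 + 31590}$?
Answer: $- \frac{4577}{2735} \approx -1.6735$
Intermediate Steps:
$\frac{46592 + P}{-37060 + 31590} = \frac{46592 - 37438}{-37060 + 31590} = \frac{9154}{-5470} = 9154 \left(- \frac{1}{5470}\right) = - \frac{4577}{2735}$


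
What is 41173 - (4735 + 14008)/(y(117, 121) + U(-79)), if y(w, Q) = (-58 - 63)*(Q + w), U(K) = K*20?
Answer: 1250772137/30378 ≈ 41174.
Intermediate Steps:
U(K) = 20*K
y(w, Q) = -121*Q - 121*w (y(w, Q) = -121*(Q + w) = -121*Q - 121*w)
41173 - (4735 + 14008)/(y(117, 121) + U(-79)) = 41173 - (4735 + 14008)/((-121*121 - 121*117) + 20*(-79)) = 41173 - 18743/((-14641 - 14157) - 1580) = 41173 - 18743/(-28798 - 1580) = 41173 - 18743/(-30378) = 41173 - 18743*(-1)/30378 = 41173 - 1*(-18743/30378) = 41173 + 18743/30378 = 1250772137/30378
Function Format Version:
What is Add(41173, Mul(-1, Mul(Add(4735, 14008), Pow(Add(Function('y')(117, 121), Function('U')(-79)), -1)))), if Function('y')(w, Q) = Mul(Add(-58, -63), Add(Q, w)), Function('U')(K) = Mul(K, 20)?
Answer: Rational(1250772137, 30378) ≈ 41174.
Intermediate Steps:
Function('U')(K) = Mul(20, K)
Function('y')(w, Q) = Add(Mul(-121, Q), Mul(-121, w)) (Function('y')(w, Q) = Mul(-121, Add(Q, w)) = Add(Mul(-121, Q), Mul(-121, w)))
Add(41173, Mul(-1, Mul(Add(4735, 14008), Pow(Add(Function('y')(117, 121), Function('U')(-79)), -1)))) = Add(41173, Mul(-1, Mul(Add(4735, 14008), Pow(Add(Add(Mul(-121, 121), Mul(-121, 117)), Mul(20, -79)), -1)))) = Add(41173, Mul(-1, Mul(18743, Pow(Add(Add(-14641, -14157), -1580), -1)))) = Add(41173, Mul(-1, Mul(18743, Pow(Add(-28798, -1580), -1)))) = Add(41173, Mul(-1, Mul(18743, Pow(-30378, -1)))) = Add(41173, Mul(-1, Mul(18743, Rational(-1, 30378)))) = Add(41173, Mul(-1, Rational(-18743, 30378))) = Add(41173, Rational(18743, 30378)) = Rational(1250772137, 30378)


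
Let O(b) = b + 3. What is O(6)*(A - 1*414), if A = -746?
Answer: -10440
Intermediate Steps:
O(b) = 3 + b
O(6)*(A - 1*414) = (3 + 6)*(-746 - 1*414) = 9*(-746 - 414) = 9*(-1160) = -10440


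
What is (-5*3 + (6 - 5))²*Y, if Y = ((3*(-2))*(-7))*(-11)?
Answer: -90552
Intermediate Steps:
Y = -462 (Y = -6*(-7)*(-11) = 42*(-11) = -462)
(-5*3 + (6 - 5))²*Y = (-5*3 + (6 - 5))²*(-462) = (-15 + 1)²*(-462) = (-14)²*(-462) = 196*(-462) = -90552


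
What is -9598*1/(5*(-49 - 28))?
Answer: 9598/385 ≈ 24.930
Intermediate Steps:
-9598*1/(5*(-49 - 28)) = -9598/((-77*5)) = -9598/(-385) = -9598*(-1/385) = 9598/385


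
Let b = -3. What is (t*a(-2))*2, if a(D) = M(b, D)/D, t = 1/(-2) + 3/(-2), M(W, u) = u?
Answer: -4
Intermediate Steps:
t = -2 (t = 1*(-1/2) + 3*(-1/2) = -1/2 - 3/2 = -2)
a(D) = 1 (a(D) = D/D = 1)
(t*a(-2))*2 = -2*1*2 = -2*2 = -4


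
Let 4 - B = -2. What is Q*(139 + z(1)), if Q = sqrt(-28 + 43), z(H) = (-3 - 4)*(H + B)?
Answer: 90*sqrt(15) ≈ 348.57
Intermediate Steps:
B = 6 (B = 4 - 1*(-2) = 4 + 2 = 6)
z(H) = -42 - 7*H (z(H) = (-3 - 4)*(H + 6) = -7*(6 + H) = -42 - 7*H)
Q = sqrt(15) ≈ 3.8730
Q*(139 + z(1)) = sqrt(15)*(139 + (-42 - 7*1)) = sqrt(15)*(139 + (-42 - 7)) = sqrt(15)*(139 - 49) = sqrt(15)*90 = 90*sqrt(15)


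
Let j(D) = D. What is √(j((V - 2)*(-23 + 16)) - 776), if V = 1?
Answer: I*√769 ≈ 27.731*I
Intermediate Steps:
√(j((V - 2)*(-23 + 16)) - 776) = √((1 - 2)*(-23 + 16) - 776) = √(-1*(-7) - 776) = √(7 - 776) = √(-769) = I*√769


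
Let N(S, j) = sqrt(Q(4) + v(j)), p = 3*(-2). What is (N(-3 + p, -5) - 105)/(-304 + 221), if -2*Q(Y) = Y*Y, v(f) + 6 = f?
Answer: 105/83 - I*sqrt(19)/83 ≈ 1.2651 - 0.052517*I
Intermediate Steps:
v(f) = -6 + f
p = -6
Q(Y) = -Y**2/2 (Q(Y) = -Y*Y/2 = -Y**2/2)
N(S, j) = sqrt(-14 + j) (N(S, j) = sqrt(-1/2*4**2 + (-6 + j)) = sqrt(-1/2*16 + (-6 + j)) = sqrt(-8 + (-6 + j)) = sqrt(-14 + j))
(N(-3 + p, -5) - 105)/(-304 + 221) = (sqrt(-14 - 5) - 105)/(-304 + 221) = (sqrt(-19) - 105)/(-83) = (I*sqrt(19) - 105)*(-1/83) = (-105 + I*sqrt(19))*(-1/83) = 105/83 - I*sqrt(19)/83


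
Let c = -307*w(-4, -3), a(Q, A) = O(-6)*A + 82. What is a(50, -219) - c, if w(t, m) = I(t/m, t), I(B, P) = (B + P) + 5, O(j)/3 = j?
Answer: 14221/3 ≈ 4740.3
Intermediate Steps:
O(j) = 3*j
I(B, P) = 5 + B + P
w(t, m) = 5 + t + t/m (w(t, m) = 5 + t/m + t = 5 + t + t/m)
a(Q, A) = 82 - 18*A (a(Q, A) = (3*(-6))*A + 82 = -18*A + 82 = 82 - 18*A)
c = -2149/3 (c = -307*(5 - 4 - 4/(-3)) = -307*(5 - 4 - 4*(-⅓)) = -307*(5 - 4 + 4/3) = -307*7/3 = -2149/3 ≈ -716.33)
a(50, -219) - c = (82 - 18*(-219)) - 1*(-2149/3) = (82 + 3942) + 2149/3 = 4024 + 2149/3 = 14221/3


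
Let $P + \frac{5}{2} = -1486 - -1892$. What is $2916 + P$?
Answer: $\frac{6639}{2} \approx 3319.5$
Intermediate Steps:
$P = \frac{807}{2}$ ($P = - \frac{5}{2} - -406 = - \frac{5}{2} + \left(-1486 + 1892\right) = - \frac{5}{2} + 406 = \frac{807}{2} \approx 403.5$)
$2916 + P = 2916 + \frac{807}{2} = \frac{6639}{2}$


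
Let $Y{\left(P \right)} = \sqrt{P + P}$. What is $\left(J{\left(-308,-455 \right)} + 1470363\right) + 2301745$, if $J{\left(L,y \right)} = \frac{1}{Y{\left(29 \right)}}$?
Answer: $3772108 + \frac{\sqrt{58}}{58} \approx 3.7721 \cdot 10^{6}$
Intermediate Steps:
$Y{\left(P \right)} = \sqrt{2} \sqrt{P}$ ($Y{\left(P \right)} = \sqrt{2 P} = \sqrt{2} \sqrt{P}$)
$J{\left(L,y \right)} = \frac{\sqrt{58}}{58}$ ($J{\left(L,y \right)} = \frac{1}{\sqrt{2} \sqrt{29}} = \frac{1}{\sqrt{58}} = \frac{\sqrt{58}}{58}$)
$\left(J{\left(-308,-455 \right)} + 1470363\right) + 2301745 = \left(\frac{\sqrt{58}}{58} + 1470363\right) + 2301745 = \left(1470363 + \frac{\sqrt{58}}{58}\right) + 2301745 = 3772108 + \frac{\sqrt{58}}{58}$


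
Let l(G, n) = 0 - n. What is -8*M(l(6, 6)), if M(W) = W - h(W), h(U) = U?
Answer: 0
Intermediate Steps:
l(G, n) = -n
M(W) = 0 (M(W) = W - W = 0)
-8*M(l(6, 6)) = -8*0 = 0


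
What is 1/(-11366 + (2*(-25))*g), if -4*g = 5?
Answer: -2/22607 ≈ -8.8468e-5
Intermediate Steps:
g = -5/4 (g = -¼*5 = -5/4 ≈ -1.2500)
1/(-11366 + (2*(-25))*g) = 1/(-11366 + (2*(-25))*(-5/4)) = 1/(-11366 - 50*(-5/4)) = 1/(-11366 + 125/2) = 1/(-22607/2) = -2/22607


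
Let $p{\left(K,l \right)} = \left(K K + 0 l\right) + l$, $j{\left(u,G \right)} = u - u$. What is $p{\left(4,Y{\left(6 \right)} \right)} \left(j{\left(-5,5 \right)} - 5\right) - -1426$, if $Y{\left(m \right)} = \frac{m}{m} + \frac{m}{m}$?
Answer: $1336$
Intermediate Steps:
$Y{\left(m \right)} = 2$ ($Y{\left(m \right)} = 1 + 1 = 2$)
$j{\left(u,G \right)} = 0$
$p{\left(K,l \right)} = l + K^{2}$ ($p{\left(K,l \right)} = \left(K^{2} + 0\right) + l = K^{2} + l = l + K^{2}$)
$p{\left(4,Y{\left(6 \right)} \right)} \left(j{\left(-5,5 \right)} - 5\right) - -1426 = \left(2 + 4^{2}\right) \left(0 - 5\right) - -1426 = \left(2 + 16\right) \left(-5\right) + 1426 = 18 \left(-5\right) + 1426 = -90 + 1426 = 1336$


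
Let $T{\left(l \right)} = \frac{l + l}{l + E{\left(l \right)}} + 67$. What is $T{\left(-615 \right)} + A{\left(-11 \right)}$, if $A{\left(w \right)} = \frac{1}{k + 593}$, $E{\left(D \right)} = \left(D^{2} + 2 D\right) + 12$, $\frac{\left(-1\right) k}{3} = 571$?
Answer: $\frac{1176779237}{17564960} \approx 66.996$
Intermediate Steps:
$k = -1713$ ($k = \left(-3\right) 571 = -1713$)
$E{\left(D \right)} = 12 + D^{2} + 2 D$
$T{\left(l \right)} = 67 + \frac{2 l}{12 + l^{2} + 3 l}$ ($T{\left(l \right)} = \frac{l + l}{l + \left(12 + l^{2} + 2 l\right)} + 67 = \frac{2 l}{12 + l^{2} + 3 l} + 67 = 67 + \frac{2 l}{12 + l^{2} + 3 l}$)
$A{\left(w \right)} = - \frac{1}{1120}$ ($A{\left(w \right)} = \frac{1}{-1713 + 593} = \frac{1}{-1120} = - \frac{1}{1120}$)
$T{\left(-615 \right)} + A{\left(-11 \right)} = \frac{804 + 67 \left(-615\right)^{2} + 203 \left(-615\right)}{12 + \left(-615\right)^{2} + 3 \left(-615\right)} - \frac{1}{1120} = \frac{804 + 67 \cdot 378225 - 124845}{12 + 378225 - 1845} - \frac{1}{1120} = \frac{804 + 25341075 - 124845}{376392} - \frac{1}{1120} = \frac{1}{376392} \cdot 25217034 - \frac{1}{1120} = \frac{4202839}{62732} - \frac{1}{1120} = \frac{1176779237}{17564960}$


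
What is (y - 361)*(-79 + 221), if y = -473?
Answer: -118428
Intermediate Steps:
(y - 361)*(-79 + 221) = (-473 - 361)*(-79 + 221) = -834*142 = -118428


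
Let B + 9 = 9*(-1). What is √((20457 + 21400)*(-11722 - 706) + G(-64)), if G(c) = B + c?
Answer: I*√520198878 ≈ 22808.0*I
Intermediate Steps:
B = -18 (B = -9 + 9*(-1) = -9 - 9 = -18)
G(c) = -18 + c
√((20457 + 21400)*(-11722 - 706) + G(-64)) = √((20457 + 21400)*(-11722 - 706) + (-18 - 64)) = √(41857*(-12428) - 82) = √(-520198796 - 82) = √(-520198878) = I*√520198878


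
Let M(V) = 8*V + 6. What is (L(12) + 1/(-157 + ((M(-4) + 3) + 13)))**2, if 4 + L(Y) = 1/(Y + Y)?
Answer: 252460321/16064064 ≈ 15.716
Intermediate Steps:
M(V) = 6 + 8*V
L(Y) = -4 + 1/(2*Y) (L(Y) = -4 + 1/(Y + Y) = -4 + 1/(2*Y))
(L(12) + 1/(-157 + ((M(-4) + 3) + 13)))**2 = ((-4 + (1/2)/12) + 1/(-157 + (((6 + 8*(-4)) + 3) + 13)))**2 = ((-4 + (1/2)*(1/12)) + 1/(-157 + (((6 - 32) + 3) + 13)))**2 = ((-4 + 1/24) + 1/(-157 + ((-26 + 3) + 13)))**2 = (-95/24 + 1/(-157 + (-23 + 13)))**2 = (-95/24 + 1/(-157 - 10))**2 = (-95/24 + 1/(-167))**2 = (-95/24 - 1/167)**2 = (-15889/4008)**2 = 252460321/16064064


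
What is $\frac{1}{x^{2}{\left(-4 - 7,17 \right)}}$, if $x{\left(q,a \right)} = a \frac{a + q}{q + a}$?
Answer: $\frac{1}{289} \approx 0.0034602$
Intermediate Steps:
$x{\left(q,a \right)} = a$ ($x{\left(q,a \right)} = a \frac{a + q}{a + q} = a 1 = a$)
$\frac{1}{x^{2}{\left(-4 - 7,17 \right)}} = \frac{1}{17^{2}} = \frac{1}{289}$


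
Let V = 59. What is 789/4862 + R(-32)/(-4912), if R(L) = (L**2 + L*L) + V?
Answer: -3184333/11941072 ≈ -0.26667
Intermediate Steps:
R(L) = 59 + 2*L**2 (R(L) = (L**2 + L*L) + 59 = (L**2 + L**2) + 59 = 2*L**2 + 59 = 59 + 2*L**2)
789/4862 + R(-32)/(-4912) = 789/4862 + (59 + 2*(-32)**2)/(-4912) = 789*(1/4862) + (59 + 2*1024)*(-1/4912) = 789/4862 + (59 + 2048)*(-1/4912) = 789/4862 + 2107*(-1/4912) = 789/4862 - 2107/4912 = -3184333/11941072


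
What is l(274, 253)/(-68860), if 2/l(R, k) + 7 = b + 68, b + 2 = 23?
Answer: -1/2823260 ≈ -3.5420e-7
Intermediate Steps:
b = 21 (b = -2 + 23 = 21)
l(R, k) = 1/41 (l(R, k) = 2/(-7 + (21 + 68)) = 2/(-7 + 89) = 2/82 = 2*(1/82) = 1/41)
l(274, 253)/(-68860) = (1/41)/(-68860) = (1/41)*(-1/68860) = -1/2823260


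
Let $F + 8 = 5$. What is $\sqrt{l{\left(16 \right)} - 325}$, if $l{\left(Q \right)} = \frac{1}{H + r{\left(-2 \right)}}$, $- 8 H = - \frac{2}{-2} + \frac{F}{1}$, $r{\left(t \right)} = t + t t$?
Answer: $\frac{i \sqrt{2921}}{3} \approx 18.015 i$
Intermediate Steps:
$F = -3$ ($F = -8 + 5 = -3$)
$r{\left(t \right)} = t + t^{2}$
$H = \frac{1}{4}$ ($H = - \frac{- \frac{2}{-2} - \frac{3}{1}}{8} = - \frac{\left(-2\right) \left(- \frac{1}{2}\right) - 3}{8} = - \frac{1 - 3}{8} = \left(- \frac{1}{8}\right) \left(-2\right) = \frac{1}{4} \approx 0.25$)
$l{\left(Q \right)} = \frac{4}{9}$ ($l{\left(Q \right)} = \frac{1}{\frac{1}{4} - 2 \left(1 - 2\right)} = \frac{1}{\frac{1}{4} - -2} = \frac{1}{\frac{1}{4} + 2} = \frac{1}{\frac{9}{4}} = \frac{4}{9}$)
$\sqrt{l{\left(16 \right)} - 325} = \sqrt{\frac{4}{9} - 325} = \sqrt{- \frac{2921}{9}} = \frac{i \sqrt{2921}}{3}$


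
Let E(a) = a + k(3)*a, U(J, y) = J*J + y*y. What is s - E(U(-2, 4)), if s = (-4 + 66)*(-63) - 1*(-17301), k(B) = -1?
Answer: 13395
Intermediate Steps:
U(J, y) = J**2 + y**2
E(a) = 0 (E(a) = a - a = 0)
s = 13395 (s = 62*(-63) + 17301 = -3906 + 17301 = 13395)
s - E(U(-2, 4)) = 13395 - 1*0 = 13395 + 0 = 13395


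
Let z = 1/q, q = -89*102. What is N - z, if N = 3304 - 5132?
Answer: -16594583/9078 ≈ -1828.0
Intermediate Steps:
N = -1828
q = -9078
z = -1/9078 (z = 1/(-9078) = -1/9078 ≈ -0.00011016)
N - z = -1828 - 1*(-1/9078) = -1828 + 1/9078 = -16594583/9078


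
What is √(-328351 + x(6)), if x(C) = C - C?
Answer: I*√328351 ≈ 573.02*I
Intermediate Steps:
x(C) = 0
√(-328351 + x(6)) = √(-328351 + 0) = √(-328351) = I*√328351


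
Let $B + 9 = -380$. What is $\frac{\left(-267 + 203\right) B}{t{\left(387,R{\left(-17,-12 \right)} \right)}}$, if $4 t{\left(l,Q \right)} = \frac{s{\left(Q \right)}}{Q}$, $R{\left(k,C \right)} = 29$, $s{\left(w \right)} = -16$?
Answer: $-180496$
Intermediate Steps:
$B = -389$ ($B = -9 - 380 = -389$)
$t{\left(l,Q \right)} = - \frac{4}{Q}$ ($t{\left(l,Q \right)} = \frac{\left(-16\right) \frac{1}{Q}}{4} = - \frac{4}{Q}$)
$\frac{\left(-267 + 203\right) B}{t{\left(387,R{\left(-17,-12 \right)} \right)}} = \frac{\left(-267 + 203\right) \left(-389\right)}{\left(-4\right) \frac{1}{29}} = \frac{\left(-64\right) \left(-389\right)}{\left(-4\right) \frac{1}{29}} = \frac{24896}{- \frac{4}{29}} = 24896 \left(- \frac{29}{4}\right) = -180496$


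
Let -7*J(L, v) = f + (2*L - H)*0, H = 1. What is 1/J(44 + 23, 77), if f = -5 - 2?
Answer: 1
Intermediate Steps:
f = -7
J(L, v) = 1 (J(L, v) = -(-7 + (2*L - 1*1)*0)/7 = -(-7 + (2*L - 1)*0)/7 = -(-7 + (-1 + 2*L)*0)/7 = -(-7 + 0)/7 = -⅐*(-7) = 1)
1/J(44 + 23, 77) = 1/1 = 1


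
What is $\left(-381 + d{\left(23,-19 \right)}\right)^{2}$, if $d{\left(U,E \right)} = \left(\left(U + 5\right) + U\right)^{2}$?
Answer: $4928400$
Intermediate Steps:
$d{\left(U,E \right)} = \left(5 + 2 U\right)^{2}$ ($d{\left(U,E \right)} = \left(\left(5 + U\right) + U\right)^{2} = \left(5 + 2 U\right)^{2}$)
$\left(-381 + d{\left(23,-19 \right)}\right)^{2} = \left(-381 + \left(5 + 2 \cdot 23\right)^{2}\right)^{2} = \left(-381 + \left(5 + 46\right)^{2}\right)^{2} = \left(-381 + 51^{2}\right)^{2} = \left(-381 + 2601\right)^{2} = 2220^{2} = 4928400$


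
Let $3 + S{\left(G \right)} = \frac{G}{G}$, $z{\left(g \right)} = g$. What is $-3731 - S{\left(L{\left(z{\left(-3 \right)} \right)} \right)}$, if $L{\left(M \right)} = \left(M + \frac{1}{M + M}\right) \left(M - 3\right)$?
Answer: $-3729$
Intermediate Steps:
$L{\left(M \right)} = \left(-3 + M\right) \left(M + \frac{1}{2 M}\right)$ ($L{\left(M \right)} = \left(M + \frac{1}{2 M}\right) \left(-3 + M\right) = \left(-3 + M\right) \left(M + \frac{1}{2 M}\right)$)
$S{\left(G \right)} = -2$ ($S{\left(G \right)} = -3 + \frac{G}{G} = -3 + 1 = -2$)
$-3731 - S{\left(L{\left(z{\left(-3 \right)} \right)} \right)} = -3731 - -2 = -3731 + 2 = -3729$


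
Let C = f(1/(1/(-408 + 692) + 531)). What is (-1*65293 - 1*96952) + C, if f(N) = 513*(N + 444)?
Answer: 9881944927/150805 ≈ 65528.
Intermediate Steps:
f(N) = 227772 + 513*N (f(N) = 513*(444 + N) = 227772 + 513*N)
C = 34349302152/150805 (C = 227772 + 513/(1/(-408 + 692) + 531) = 227772 + 513/(1/284 + 531) = 227772 + 513/(150805/284) = 227772 + 513*(284/150805) = 227772 + 145692/150805 = 34349302152/150805 ≈ 2.2777e+5)
(-1*65293 - 1*96952) + C = (-1*65293 - 1*96952) + 34349302152/150805 = (-65293 - 96952) + 34349302152/150805 = -162245 + 34349302152/150805 = 9881944927/150805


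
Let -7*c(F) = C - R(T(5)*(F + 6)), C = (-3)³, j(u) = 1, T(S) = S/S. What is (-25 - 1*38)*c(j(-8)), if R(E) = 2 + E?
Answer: -324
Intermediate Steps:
T(S) = 1
C = -27
c(F) = 5 + F/7 (c(F) = -(-27 - (2 + 1*(F + 6)))/7 = -(-27 - (2 + 1*(6 + F)))/7 = -(-27 - (2 + (6 + F)))/7 = -(-27 - (8 + F))/7 = -(-27 + (-8 - F))/7 = -(-35 - F)/7 = 5 + F/7)
(-25 - 1*38)*c(j(-8)) = (-25 - 1*38)*(5 + (⅐)*1) = (-25 - 38)*(5 + ⅐) = -63*36/7 = -324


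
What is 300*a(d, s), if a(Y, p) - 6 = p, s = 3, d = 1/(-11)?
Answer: 2700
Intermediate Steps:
d = -1/11 ≈ -0.090909
a(Y, p) = 6 + p
300*a(d, s) = 300*(6 + 3) = 300*9 = 2700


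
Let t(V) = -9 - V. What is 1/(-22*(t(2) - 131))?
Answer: 1/3124 ≈ 0.00032010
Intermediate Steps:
1/(-22*(t(2) - 131)) = 1/(-22*((-9 - 1*2) - 131)) = 1/(-22*((-9 - 2) - 131)) = 1/(-22*(-11 - 131)) = 1/(-22*(-142)) = 1/3124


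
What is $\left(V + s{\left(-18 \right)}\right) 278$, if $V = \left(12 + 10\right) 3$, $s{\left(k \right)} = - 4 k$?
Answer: $38364$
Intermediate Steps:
$V = 66$ ($V = 22 \cdot 3 = 66$)
$\left(V + s{\left(-18 \right)}\right) 278 = \left(66 - -72\right) 278 = \left(66 + 72\right) 278 = 138 \cdot 278 = 38364$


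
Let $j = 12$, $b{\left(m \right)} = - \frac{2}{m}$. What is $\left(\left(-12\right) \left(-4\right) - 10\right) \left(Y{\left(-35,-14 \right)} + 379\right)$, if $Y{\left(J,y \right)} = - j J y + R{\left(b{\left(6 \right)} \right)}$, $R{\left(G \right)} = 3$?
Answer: $-208924$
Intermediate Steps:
$Y{\left(J,y \right)} = 3 - 12 J y$ ($Y{\left(J,y \right)} = \left(-1\right) 12 J y + 3 = - 12 J y + 3 = 3 - 12 J y$)
$\left(\left(-12\right) \left(-4\right) - 10\right) \left(Y{\left(-35,-14 \right)} + 379\right) = \left(\left(-12\right) \left(-4\right) - 10\right) \left(\left(3 - \left(-420\right) \left(-14\right)\right) + 379\right) = \left(48 - 10\right) \left(\left(3 - 5880\right) + 379\right) = 38 \left(-5877 + 379\right) = 38 \left(-5498\right) = -208924$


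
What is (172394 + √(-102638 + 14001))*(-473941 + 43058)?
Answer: -74281643902 - 430883*I*√88637 ≈ -7.4282e+10 - 1.2828e+8*I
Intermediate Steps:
(172394 + √(-102638 + 14001))*(-473941 + 43058) = (172394 + √(-88637))*(-430883) = (172394 + I*√88637)*(-430883) = -74281643902 - 430883*I*√88637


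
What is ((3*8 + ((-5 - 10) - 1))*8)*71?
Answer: 4544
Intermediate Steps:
((3*8 + ((-5 - 10) - 1))*8)*71 = ((24 + (-15 - 1))*8)*71 = ((24 - 16)*8)*71 = (8*8)*71 = 64*71 = 4544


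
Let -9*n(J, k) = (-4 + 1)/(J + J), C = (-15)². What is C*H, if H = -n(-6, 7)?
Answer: 25/4 ≈ 6.2500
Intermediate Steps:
C = 225
n(J, k) = 1/(6*J) (n(J, k) = -(-4 + 1)/(9*(J + J)) = -(-1)/(3*(2*J)) = -(-1)*1/(2*J)/3 = -(-1)/(6*J) = 1/(6*J))
H = 1/36 (H = -1/(6*(-6)) = -(-1)/(6*6) = -1*(-1/36) = 1/36 ≈ 0.027778)
C*H = 225*(1/36) = 25/4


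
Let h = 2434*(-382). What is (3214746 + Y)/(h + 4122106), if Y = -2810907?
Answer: 14957/118234 ≈ 0.12650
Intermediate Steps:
h = -929788
(3214746 + Y)/(h + 4122106) = (3214746 - 2810907)/(-929788 + 4122106) = 403839/3192318 = 403839*(1/3192318) = 14957/118234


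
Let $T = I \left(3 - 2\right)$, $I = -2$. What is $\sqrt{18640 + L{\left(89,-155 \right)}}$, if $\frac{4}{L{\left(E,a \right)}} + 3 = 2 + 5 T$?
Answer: $\frac{2 \sqrt{563849}}{11} \approx 136.53$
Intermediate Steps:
$T = -2$ ($T = - 2 \left(3 - 2\right) = \left(-2\right) 1 = -2$)
$L{\left(E,a \right)} = - \frac{4}{11}$ ($L{\left(E,a \right)} = \frac{4}{-3 + \left(2 + 5 \left(-2\right)\right)} = \frac{4}{-3 + \left(2 - 10\right)} = \frac{4}{-3 - 8} = \frac{4}{-11} = 4 \left(- \frac{1}{11}\right) = - \frac{4}{11}$)
$\sqrt{18640 + L{\left(89,-155 \right)}} = \sqrt{18640 - \frac{4}{11}} = \sqrt{\frac{205036}{11}} = \frac{2 \sqrt{563849}}{11}$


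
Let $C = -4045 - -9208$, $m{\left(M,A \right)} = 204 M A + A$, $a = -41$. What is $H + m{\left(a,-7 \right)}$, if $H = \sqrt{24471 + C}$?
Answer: $58541 + \sqrt{29634} \approx 58713.0$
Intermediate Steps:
$m{\left(M,A \right)} = A + 204 A M$ ($m{\left(M,A \right)} = 204 A M + A = A + 204 A M$)
$C = 5163$ ($C = -4045 + 9208 = 5163$)
$H = \sqrt{29634}$ ($H = \sqrt{24471 + 5163} = \sqrt{29634} \approx 172.15$)
$H + m{\left(a,-7 \right)} = \sqrt{29634} - 7 \left(1 + 204 \left(-41\right)\right) = \sqrt{29634} - 7 \left(1 - 8364\right) = \sqrt{29634} - -58541 = \sqrt{29634} + 58541 = 58541 + \sqrt{29634}$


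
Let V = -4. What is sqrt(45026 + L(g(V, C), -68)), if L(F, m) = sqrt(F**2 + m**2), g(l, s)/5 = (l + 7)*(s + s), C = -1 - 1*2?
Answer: sqrt(45026 + 2*sqrt(3181)) ≈ 212.46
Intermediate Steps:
C = -3 (C = -1 - 2 = -3)
g(l, s) = 10*s*(7 + l) (g(l, s) = 5*((l + 7)*(s + s)) = 5*((7 + l)*(2*s)) = 5*(2*s*(7 + l)) = 10*s*(7 + l))
sqrt(45026 + L(g(V, C), -68)) = sqrt(45026 + sqrt((10*(-3)*(7 - 4))**2 + (-68)**2)) = sqrt(45026 + sqrt((10*(-3)*3)**2 + 4624)) = sqrt(45026 + sqrt((-90)**2 + 4624)) = sqrt(45026 + sqrt(8100 + 4624)) = sqrt(45026 + sqrt(12724)) = sqrt(45026 + 2*sqrt(3181))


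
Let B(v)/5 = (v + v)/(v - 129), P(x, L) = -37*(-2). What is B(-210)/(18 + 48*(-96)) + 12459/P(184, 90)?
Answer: 646205773/3838158 ≈ 168.36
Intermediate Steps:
P(x, L) = 74
B(v) = 10*v/(-129 + v) (B(v) = 5*((v + v)/(v - 129)) = 5*((2*v)/(-129 + v)) = 5*(2*v/(-129 + v)) = 10*v/(-129 + v))
B(-210)/(18 + 48*(-96)) + 12459/P(184, 90) = (10*(-210)/(-129 - 210))/(18 + 48*(-96)) + 12459/74 = (10*(-210)/(-339))/(18 - 4608) + 12459*(1/74) = (10*(-210)*(-1/339))/(-4590) + 12459/74 = (700/113)*(-1/4590) + 12459/74 = -70/51867 + 12459/74 = 646205773/3838158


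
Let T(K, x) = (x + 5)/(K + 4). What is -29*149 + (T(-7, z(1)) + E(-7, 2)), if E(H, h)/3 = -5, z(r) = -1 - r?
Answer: -4337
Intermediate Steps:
E(H, h) = -15 (E(H, h) = 3*(-5) = -15)
T(K, x) = (5 + x)/(4 + K)
-29*149 + (T(-7, z(1)) + E(-7, 2)) = -29*149 + ((5 + (-1 - 1*1))/(4 - 7) - 15) = -4321 + ((5 + (-1 - 1))/(-3) - 15) = -4321 + (-(5 - 2)/3 - 15) = -4321 + (-⅓*3 - 15) = -4321 + (-1 - 15) = -4321 - 16 = -4337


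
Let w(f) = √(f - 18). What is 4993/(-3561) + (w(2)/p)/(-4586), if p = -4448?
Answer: -4993/3561 + I/5099632 ≈ -1.4021 + 1.9609e-7*I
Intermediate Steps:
w(f) = √(-18 + f)
4993/(-3561) + (w(2)/p)/(-4586) = 4993/(-3561) + (√(-18 + 2)/(-4448))/(-4586) = 4993*(-1/3561) + (√(-16)*(-1/4448))*(-1/4586) = -4993/3561 + ((4*I)*(-1/4448))*(-1/4586) = -4993/3561 - I/1112*(-1/4586) = -4993/3561 + I/5099632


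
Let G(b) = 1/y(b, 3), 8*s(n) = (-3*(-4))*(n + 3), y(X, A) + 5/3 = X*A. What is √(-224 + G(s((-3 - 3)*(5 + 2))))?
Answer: I*√253119434/1063 ≈ 14.967*I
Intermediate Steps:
y(X, A) = -5/3 + A*X (y(X, A) = -5/3 + X*A = -5/3 + A*X)
s(n) = 9/2 + 3*n/2 (s(n) = ((-3*(-4))*(n + 3))/8 = (12*(3 + n))/8 = (36 + 12*n)/8 = 9/2 + 3*n/2)
G(b) = 1/(-5/3 + 3*b)
√(-224 + G(s((-3 - 3)*(5 + 2)))) = √(-224 + 3/(-5 + 9*(9/2 + 3*((-3 - 3)*(5 + 2))/2))) = √(-224 + 3/(-5 + 9*(9/2 + 3*(-6*7)/2))) = √(-224 + 3/(-5 + 9*(9/2 + (3/2)*(-42)))) = √(-224 + 3/(-5 + 9*(9/2 - 63))) = √(-224 + 3/(-5 + 9*(-117/2))) = √(-224 + 3/(-5 - 1053/2)) = √(-224 + 3/(-1063/2)) = √(-224 + 3*(-2/1063)) = √(-224 - 6/1063) = √(-238118/1063) = I*√253119434/1063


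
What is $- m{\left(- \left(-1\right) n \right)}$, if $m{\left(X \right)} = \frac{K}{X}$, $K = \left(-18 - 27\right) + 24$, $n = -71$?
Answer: $- \frac{21}{71} \approx -0.29577$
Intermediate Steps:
$K = -21$ ($K = -45 + 24 = -21$)
$m{\left(X \right)} = - \frac{21}{X}$
$- m{\left(- \left(-1\right) n \right)} = - \frac{-21}{\left(-1\right) \left(\left(-1\right) \left(-71\right)\right)} = - \frac{-21}{\left(-1\right) 71} = - \frac{-21}{-71} = - \frac{\left(-21\right) \left(-1\right)}{71} = \left(-1\right) \frac{21}{71} = - \frac{21}{71}$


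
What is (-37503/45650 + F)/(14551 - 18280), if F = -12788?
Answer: 583809703/170228850 ≈ 3.4296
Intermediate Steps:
(-37503/45650 + F)/(14551 - 18280) = (-37503/45650 - 12788)/(14551 - 18280) = (-37503*1/45650 - 12788)/(-3729) = (-37503/45650 - 12788)*(-1/3729) = -583809703/45650*(-1/3729) = 583809703/170228850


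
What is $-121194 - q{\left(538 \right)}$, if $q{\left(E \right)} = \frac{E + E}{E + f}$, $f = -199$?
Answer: $- \frac{41085842}{339} \approx -1.212 \cdot 10^{5}$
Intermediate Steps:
$q{\left(E \right)} = \frac{2 E}{-199 + E}$ ($q{\left(E \right)} = \frac{E + E}{E - 199} = \frac{2 E}{-199 + E}$)
$-121194 - q{\left(538 \right)} = -121194 - 2 \cdot 538 \frac{1}{-199 + 538} = -121194 - 2 \cdot 538 \cdot \frac{1}{339} = -121194 - \frac{1076}{339} = - \frac{41085842}{339}$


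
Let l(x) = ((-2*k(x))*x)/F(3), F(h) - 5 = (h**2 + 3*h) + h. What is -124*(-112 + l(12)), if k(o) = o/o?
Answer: 182032/13 ≈ 14002.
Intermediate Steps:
k(o) = 1
F(h) = 5 + h**2 + 4*h (F(h) = 5 + ((h**2 + 3*h) + h) = 5 + (h**2 + 4*h) = 5 + h**2 + 4*h)
l(x) = -x/13 (l(x) = ((-2*1)*x)/(5 + 3**2 + 4*3) = (-2*x)/(5 + 9 + 12) = -2*x/26 = -2*x*(1/26) = -x/13)
-124*(-112 + l(12)) = -124*(-112 - 1/13*12) = -124*(-112 - 12/13) = -124*(-1468/13) = 182032/13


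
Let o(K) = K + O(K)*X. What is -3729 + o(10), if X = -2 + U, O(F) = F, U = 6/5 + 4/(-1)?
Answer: -3767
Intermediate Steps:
U = -14/5 (U = 6*(1/5) + 4*(-1) = 6/5 - 4 = -14/5 ≈ -2.8000)
X = -24/5 (X = -2 - 14/5 = -24/5 ≈ -4.8000)
o(K) = -19*K/5 (o(K) = K + K*(-24/5) = K - 24*K/5 = -19*K/5)
-3729 + o(10) = -3729 - 19/5*10 = -3729 - 38 = -3767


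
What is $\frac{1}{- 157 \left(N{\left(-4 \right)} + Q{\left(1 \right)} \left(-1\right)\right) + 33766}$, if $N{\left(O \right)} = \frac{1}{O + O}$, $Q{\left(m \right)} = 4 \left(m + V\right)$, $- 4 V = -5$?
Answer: $\frac{8}{281589} \approx 2.841 \cdot 10^{-5}$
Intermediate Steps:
$V = \frac{5}{4}$ ($V = \left(- \frac{1}{4}\right) \left(-5\right) = \frac{5}{4} \approx 1.25$)
$Q{\left(m \right)} = 5 + 4 m$ ($Q{\left(m \right)} = 4 \left(m + \frac{5}{4}\right) = 4 \left(\frac{5}{4} + m\right) = 5 + 4 m$)
$N{\left(O \right)} = \frac{1}{2 O}$
$\frac{1}{- 157 \left(N{\left(-4 \right)} + Q{\left(1 \right)} \left(-1\right)\right) + 33766} = \frac{1}{- 157 \left(\frac{1}{2 \left(-4\right)} + \left(5 + 4 \cdot 1\right) \left(-1\right)\right) + 33766} = \frac{1}{- 157 \left(\frac{1}{2} \left(- \frac{1}{4}\right) + \left(5 + 4\right) \left(-1\right)\right) + 33766} = \frac{1}{- 157 \left(- \frac{1}{8} + 9 \left(-1\right)\right) + 33766} = \frac{1}{- 157 \left(- \frac{1}{8} - 9\right) + 33766} = \frac{1}{\left(-157\right) \left(- \frac{73}{8}\right) + 33766} = \frac{1}{\frac{11461}{8} + 33766} = \frac{1}{\frac{281589}{8}} = \frac{8}{281589}$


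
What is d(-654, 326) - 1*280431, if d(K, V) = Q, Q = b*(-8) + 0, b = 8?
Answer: -280495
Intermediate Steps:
Q = -64 (Q = 8*(-8) + 0 = -64 + 0 = -64)
d(K, V) = -64
d(-654, 326) - 1*280431 = -64 - 1*280431 = -64 - 280431 = -280495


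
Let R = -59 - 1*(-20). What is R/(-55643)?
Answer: 39/55643 ≈ 0.00070090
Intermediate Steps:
R = -39 (R = -59 + 20 = -39)
R/(-55643) = -39/(-55643) = -1/55643*(-39) = 39/55643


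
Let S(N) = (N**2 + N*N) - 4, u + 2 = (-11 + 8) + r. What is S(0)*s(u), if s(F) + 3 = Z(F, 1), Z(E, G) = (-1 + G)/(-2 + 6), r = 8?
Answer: 12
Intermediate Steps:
Z(E, G) = -1/4 + G/4 (Z(E, G) = (-1 + G)/4 = (-1 + G)*(1/4) = -1/4 + G/4)
u = 3 (u = -2 + ((-11 + 8) + 8) = -2 + (-3 + 8) = -2 + 5 = 3)
s(F) = -3 (s(F) = -3 + (-1/4 + (1/4)*1) = -3 + (-1/4 + 1/4) = -3 + 0 = -3)
S(N) = -4 + 2*N**2 (S(N) = (N**2 + N**2) - 4 = 2*N**2 - 4 = -4 + 2*N**2)
S(0)*s(u) = (-4 + 2*0**2)*(-3) = (-4 + 2*0)*(-3) = (-4 + 0)*(-3) = -4*(-3) = 12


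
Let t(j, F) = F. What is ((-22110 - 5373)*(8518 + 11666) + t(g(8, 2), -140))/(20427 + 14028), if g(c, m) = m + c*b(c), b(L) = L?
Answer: -554717012/34455 ≈ -16100.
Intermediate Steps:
g(c, m) = m + c² (g(c, m) = m + c*c = m + c²)
((-22110 - 5373)*(8518 + 11666) + t(g(8, 2), -140))/(20427 + 14028) = ((-22110 - 5373)*(8518 + 11666) - 140)/(20427 + 14028) = (-27483*20184 - 140)/34455 = (-554716872 - 140)*(1/34455) = -554717012*1/34455 = -554717012/34455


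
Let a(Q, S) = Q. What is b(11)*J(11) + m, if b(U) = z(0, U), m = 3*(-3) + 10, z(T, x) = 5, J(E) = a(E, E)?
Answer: 56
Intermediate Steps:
J(E) = E
m = 1 (m = -9 + 10 = 1)
b(U) = 5
b(11)*J(11) + m = 5*11 + 1 = 55 + 1 = 56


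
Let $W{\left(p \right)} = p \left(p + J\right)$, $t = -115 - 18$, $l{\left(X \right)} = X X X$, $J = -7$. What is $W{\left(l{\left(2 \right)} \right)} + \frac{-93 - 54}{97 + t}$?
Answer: $\frac{145}{12} \approx 12.083$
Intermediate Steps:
$l{\left(X \right)} = X^{3}$ ($l{\left(X \right)} = X^{2} X = X^{3}$)
$t = -133$
$W{\left(p \right)} = p \left(-7 + p\right)$ ($W{\left(p \right)} = p \left(p - 7\right) = p \left(-7 + p\right)$)
$W{\left(l{\left(2 \right)} \right)} + \frac{-93 - 54}{97 + t} = 2^{3} \left(-7 + 2^{3}\right) + \frac{-93 - 54}{97 - 133} = 8 \left(-7 + 8\right) - \frac{147}{-36} = 8 \cdot 1 - - \frac{49}{12} = 8 + \frac{49}{12} = \frac{145}{12}$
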